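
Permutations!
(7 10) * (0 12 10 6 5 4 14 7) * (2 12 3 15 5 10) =(0 3 15 5 4 14 7 6 10)(2 12) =[3, 1, 12, 15, 14, 4, 10, 6, 8, 9, 0, 11, 2, 13, 7, 5]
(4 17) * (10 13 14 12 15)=[0, 1, 2, 3, 17, 5, 6, 7, 8, 9, 13, 11, 15, 14, 12, 10, 16, 4]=(4 17)(10 13 14 12 15)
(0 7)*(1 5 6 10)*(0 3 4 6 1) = (0 7 3 4 6 10)(1 5) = [7, 5, 2, 4, 6, 1, 10, 3, 8, 9, 0]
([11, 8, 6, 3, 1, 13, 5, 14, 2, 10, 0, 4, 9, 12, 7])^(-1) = (0 10 9 12 13 5 6 2 8 1 4 11)(7 14)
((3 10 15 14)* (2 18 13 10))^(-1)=(2 3 14 15 10 13 18)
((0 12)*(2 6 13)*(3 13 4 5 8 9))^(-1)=(0 12)(2 13 3 9 8 5 4 6)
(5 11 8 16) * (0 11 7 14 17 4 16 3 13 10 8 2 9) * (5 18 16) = (0 11 2 9)(3 13 10 8)(4 5 7 14 17)(16 18) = [11, 1, 9, 13, 5, 7, 6, 14, 3, 0, 8, 2, 12, 10, 17, 15, 18, 4, 16]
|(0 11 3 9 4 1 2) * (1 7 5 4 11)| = |(0 1 2)(3 9 11)(4 7 5)| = 3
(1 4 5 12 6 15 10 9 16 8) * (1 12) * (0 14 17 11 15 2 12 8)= (0 14 17 11 15 10 9 16)(1 4 5)(2 12 6)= [14, 4, 12, 3, 5, 1, 2, 7, 8, 16, 9, 15, 6, 13, 17, 10, 0, 11]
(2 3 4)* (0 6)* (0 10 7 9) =(0 6 10 7 9)(2 3 4) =[6, 1, 3, 4, 2, 5, 10, 9, 8, 0, 7]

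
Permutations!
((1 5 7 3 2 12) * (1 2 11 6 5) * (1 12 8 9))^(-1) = (1 9 8 2 12)(3 7 5 6 11)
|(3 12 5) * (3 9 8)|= |(3 12 5 9 8)|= 5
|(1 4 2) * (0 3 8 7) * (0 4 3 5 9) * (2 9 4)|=|(0 5 4 9)(1 3 8 7 2)|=20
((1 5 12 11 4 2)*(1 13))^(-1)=(1 13 2 4 11 12 5)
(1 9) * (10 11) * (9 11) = (1 11 10 9) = [0, 11, 2, 3, 4, 5, 6, 7, 8, 1, 9, 10]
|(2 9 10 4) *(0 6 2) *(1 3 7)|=|(0 6 2 9 10 4)(1 3 7)|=6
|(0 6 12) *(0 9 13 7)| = 6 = |(0 6 12 9 13 7)|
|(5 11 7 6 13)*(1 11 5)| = 5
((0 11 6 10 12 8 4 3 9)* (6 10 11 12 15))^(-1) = (0 9 3 4 8 12)(6 15 10 11)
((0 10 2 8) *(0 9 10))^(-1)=(2 10 9 8)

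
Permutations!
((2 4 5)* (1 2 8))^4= (1 8 5 4 2)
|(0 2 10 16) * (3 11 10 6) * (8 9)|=|(0 2 6 3 11 10 16)(8 9)|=14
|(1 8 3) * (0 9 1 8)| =|(0 9 1)(3 8)| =6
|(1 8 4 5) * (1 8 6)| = 6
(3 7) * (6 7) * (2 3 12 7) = (2 3 6)(7 12) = [0, 1, 3, 6, 4, 5, 2, 12, 8, 9, 10, 11, 7]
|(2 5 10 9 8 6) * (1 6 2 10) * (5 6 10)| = 7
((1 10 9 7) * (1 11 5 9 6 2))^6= (1 6)(2 10)(5 7)(9 11)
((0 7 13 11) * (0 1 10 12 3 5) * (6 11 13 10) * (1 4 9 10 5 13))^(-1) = (0 5 7)(1 13 3 12 10 9 4 11 6)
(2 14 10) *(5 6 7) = (2 14 10)(5 6 7) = [0, 1, 14, 3, 4, 6, 7, 5, 8, 9, 2, 11, 12, 13, 10]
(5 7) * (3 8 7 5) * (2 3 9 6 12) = (2 3 8 7 9 6 12) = [0, 1, 3, 8, 4, 5, 12, 9, 7, 6, 10, 11, 2]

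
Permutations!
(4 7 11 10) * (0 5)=(0 5)(4 7 11 10)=[5, 1, 2, 3, 7, 0, 6, 11, 8, 9, 4, 10]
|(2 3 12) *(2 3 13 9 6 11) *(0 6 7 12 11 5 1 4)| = |(0 6 5 1 4)(2 13 9 7 12 3 11)| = 35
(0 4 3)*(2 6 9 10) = (0 4 3)(2 6 9 10) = [4, 1, 6, 0, 3, 5, 9, 7, 8, 10, 2]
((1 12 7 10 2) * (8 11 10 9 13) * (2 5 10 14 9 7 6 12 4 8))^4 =(1 14)(2 11)(4 9)(8 13)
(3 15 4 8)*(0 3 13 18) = (0 3 15 4 8 13 18) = [3, 1, 2, 15, 8, 5, 6, 7, 13, 9, 10, 11, 12, 18, 14, 4, 16, 17, 0]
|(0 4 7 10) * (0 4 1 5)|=3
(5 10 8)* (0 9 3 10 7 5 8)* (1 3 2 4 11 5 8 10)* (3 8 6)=(0 9 2 4 11 5 7 6 3 1 8 10)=[9, 8, 4, 1, 11, 7, 3, 6, 10, 2, 0, 5]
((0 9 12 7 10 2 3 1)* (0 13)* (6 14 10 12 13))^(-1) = (0 13 9)(1 3 2 10 14 6)(7 12)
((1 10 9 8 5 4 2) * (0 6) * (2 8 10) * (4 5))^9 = (0 6)(1 2)(4 8)(9 10)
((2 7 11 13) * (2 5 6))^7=((2 7 11 13 5 6))^7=(2 7 11 13 5 6)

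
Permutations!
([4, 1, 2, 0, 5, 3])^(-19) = [4, 1, 2, 0, 5, 3]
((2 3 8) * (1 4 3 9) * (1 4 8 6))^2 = ((1 8 2 9 4 3 6))^2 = (1 2 4 6 8 9 3)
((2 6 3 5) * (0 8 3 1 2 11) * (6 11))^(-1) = (0 11 2 1 6 5 3 8)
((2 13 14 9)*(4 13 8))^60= ((2 8 4 13 14 9))^60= (14)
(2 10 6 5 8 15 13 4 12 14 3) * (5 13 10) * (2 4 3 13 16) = (2 5 8 15 10 6 16)(3 4 12 14 13) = [0, 1, 5, 4, 12, 8, 16, 7, 15, 9, 6, 11, 14, 3, 13, 10, 2]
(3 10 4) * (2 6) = (2 6)(3 10 4) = [0, 1, 6, 10, 3, 5, 2, 7, 8, 9, 4]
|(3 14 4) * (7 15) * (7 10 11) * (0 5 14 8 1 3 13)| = 60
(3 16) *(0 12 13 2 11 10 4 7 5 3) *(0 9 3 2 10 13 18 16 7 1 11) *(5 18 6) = [12, 11, 0, 7, 1, 2, 5, 18, 8, 3, 4, 13, 6, 10, 14, 15, 9, 17, 16] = (0 12 6 5 2)(1 11 13 10 4)(3 7 18 16 9)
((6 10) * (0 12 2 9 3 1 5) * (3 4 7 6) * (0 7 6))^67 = (0 12 2 9 4 6 10 3 1 5 7)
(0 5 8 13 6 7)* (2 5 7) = (0 7)(2 5 8 13 6) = [7, 1, 5, 3, 4, 8, 2, 0, 13, 9, 10, 11, 12, 6]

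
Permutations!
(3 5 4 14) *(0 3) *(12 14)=(0 3 5 4 12 14)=[3, 1, 2, 5, 12, 4, 6, 7, 8, 9, 10, 11, 14, 13, 0]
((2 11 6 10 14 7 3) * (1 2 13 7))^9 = ((1 2 11 6 10 14)(3 13 7))^9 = (1 6)(2 10)(11 14)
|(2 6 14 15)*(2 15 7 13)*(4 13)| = 6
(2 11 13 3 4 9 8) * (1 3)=(1 3 4 9 8 2 11 13)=[0, 3, 11, 4, 9, 5, 6, 7, 2, 8, 10, 13, 12, 1]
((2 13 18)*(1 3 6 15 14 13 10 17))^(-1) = ((1 3 6 15 14 13 18 2 10 17))^(-1) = (1 17 10 2 18 13 14 15 6 3)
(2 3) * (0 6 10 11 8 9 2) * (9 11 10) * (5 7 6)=(0 5 7 6 9 2 3)(8 11)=[5, 1, 3, 0, 4, 7, 9, 6, 11, 2, 10, 8]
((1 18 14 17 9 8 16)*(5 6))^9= (1 14 9 16 18 17 8)(5 6)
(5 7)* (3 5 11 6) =(3 5 7 11 6) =[0, 1, 2, 5, 4, 7, 3, 11, 8, 9, 10, 6]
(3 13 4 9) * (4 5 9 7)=[0, 1, 2, 13, 7, 9, 6, 4, 8, 3, 10, 11, 12, 5]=(3 13 5 9)(4 7)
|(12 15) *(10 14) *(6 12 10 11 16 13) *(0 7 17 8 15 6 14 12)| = 8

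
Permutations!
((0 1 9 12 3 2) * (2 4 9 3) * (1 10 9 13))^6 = ((0 10 9 12 2)(1 3 4 13))^6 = (0 10 9 12 2)(1 4)(3 13)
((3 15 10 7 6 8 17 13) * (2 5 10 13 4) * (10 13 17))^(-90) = (2 5 13 3 15 17 4)(6 10)(7 8)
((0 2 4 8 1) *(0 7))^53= ((0 2 4 8 1 7))^53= (0 7 1 8 4 2)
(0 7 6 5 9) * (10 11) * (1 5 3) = (0 7 6 3 1 5 9)(10 11) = [7, 5, 2, 1, 4, 9, 3, 6, 8, 0, 11, 10]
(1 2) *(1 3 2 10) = (1 10)(2 3) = [0, 10, 3, 2, 4, 5, 6, 7, 8, 9, 1]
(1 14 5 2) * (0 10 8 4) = (0 10 8 4)(1 14 5 2) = [10, 14, 1, 3, 0, 2, 6, 7, 4, 9, 8, 11, 12, 13, 5]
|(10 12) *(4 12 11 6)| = 5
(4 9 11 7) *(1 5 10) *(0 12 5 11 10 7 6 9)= (0 12 5 7 4)(1 11 6 9 10)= [12, 11, 2, 3, 0, 7, 9, 4, 8, 10, 1, 6, 5]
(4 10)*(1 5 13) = [0, 5, 2, 3, 10, 13, 6, 7, 8, 9, 4, 11, 12, 1] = (1 5 13)(4 10)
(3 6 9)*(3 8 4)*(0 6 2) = [6, 1, 0, 2, 3, 5, 9, 7, 4, 8] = (0 6 9 8 4 3 2)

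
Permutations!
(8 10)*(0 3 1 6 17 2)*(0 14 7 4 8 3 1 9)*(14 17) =(0 1 6 14 7 4 8 10 3 9)(2 17) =[1, 6, 17, 9, 8, 5, 14, 4, 10, 0, 3, 11, 12, 13, 7, 15, 16, 2]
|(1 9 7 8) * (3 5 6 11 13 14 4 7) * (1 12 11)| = 35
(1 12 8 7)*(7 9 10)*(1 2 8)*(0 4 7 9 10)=(0 4 7 2 8 10 9)(1 12)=[4, 12, 8, 3, 7, 5, 6, 2, 10, 0, 9, 11, 1]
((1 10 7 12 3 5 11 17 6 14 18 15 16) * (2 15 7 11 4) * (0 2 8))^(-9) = (0 6 8 17 4 11 5 10 3 1 12 16 7 15 18 2 14)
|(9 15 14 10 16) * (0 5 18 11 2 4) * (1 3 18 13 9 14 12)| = |(0 5 13 9 15 12 1 3 18 11 2 4)(10 16 14)| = 12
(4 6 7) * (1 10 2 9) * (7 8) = (1 10 2 9)(4 6 8 7) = [0, 10, 9, 3, 6, 5, 8, 4, 7, 1, 2]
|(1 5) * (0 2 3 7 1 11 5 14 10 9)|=|(0 2 3 7 1 14 10 9)(5 11)|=8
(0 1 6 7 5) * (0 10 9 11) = (0 1 6 7 5 10 9 11) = [1, 6, 2, 3, 4, 10, 7, 5, 8, 11, 9, 0]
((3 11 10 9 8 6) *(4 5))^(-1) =(3 6 8 9 10 11)(4 5)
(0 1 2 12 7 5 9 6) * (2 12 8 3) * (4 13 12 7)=(0 1 7 5 9 6)(2 8 3)(4 13 12)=[1, 7, 8, 2, 13, 9, 0, 5, 3, 6, 10, 11, 4, 12]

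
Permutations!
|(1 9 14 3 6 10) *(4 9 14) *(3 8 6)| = |(1 14 8 6 10)(4 9)| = 10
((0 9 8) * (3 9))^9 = (0 3 9 8) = ((0 3 9 8))^9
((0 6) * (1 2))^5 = ((0 6)(1 2))^5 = (0 6)(1 2)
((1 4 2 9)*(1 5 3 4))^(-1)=(2 4 3 5 9)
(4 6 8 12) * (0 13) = [13, 1, 2, 3, 6, 5, 8, 7, 12, 9, 10, 11, 4, 0] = (0 13)(4 6 8 12)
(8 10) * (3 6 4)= (3 6 4)(8 10)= [0, 1, 2, 6, 3, 5, 4, 7, 10, 9, 8]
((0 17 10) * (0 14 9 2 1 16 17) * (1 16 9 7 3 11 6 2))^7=((1 9)(2 16 17 10 14 7 3 11 6))^7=(1 9)(2 11 7 10 16 6 3 14 17)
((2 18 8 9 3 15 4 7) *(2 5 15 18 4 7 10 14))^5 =(2 4 10 14)(3 18 8 9)(5 7 15)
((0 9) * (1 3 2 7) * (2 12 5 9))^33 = (0 2 7 1 3 12 5 9)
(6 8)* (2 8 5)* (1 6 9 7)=[0, 6, 8, 3, 4, 2, 5, 1, 9, 7]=(1 6 5 2 8 9 7)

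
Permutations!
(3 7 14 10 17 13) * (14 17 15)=(3 7 17 13)(10 15 14)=[0, 1, 2, 7, 4, 5, 6, 17, 8, 9, 15, 11, 12, 3, 10, 14, 16, 13]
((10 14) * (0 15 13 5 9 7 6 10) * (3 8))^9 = ((0 15 13 5 9 7 6 10 14)(3 8))^9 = (15)(3 8)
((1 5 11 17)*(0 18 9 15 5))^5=(0 11 9 1 5 18 17 15)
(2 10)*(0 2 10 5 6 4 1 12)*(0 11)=[2, 12, 5, 3, 1, 6, 4, 7, 8, 9, 10, 0, 11]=(0 2 5 6 4 1 12 11)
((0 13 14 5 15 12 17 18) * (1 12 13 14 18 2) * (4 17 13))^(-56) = ((0 14 5 15 4 17 2 1 12 13 18))^(-56) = (0 18 13 12 1 2 17 4 15 5 14)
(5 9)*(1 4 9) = (1 4 9 5) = [0, 4, 2, 3, 9, 1, 6, 7, 8, 5]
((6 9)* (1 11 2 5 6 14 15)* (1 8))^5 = ((1 11 2 5 6 9 14 15 8))^5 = (1 9 11 14 2 15 5 8 6)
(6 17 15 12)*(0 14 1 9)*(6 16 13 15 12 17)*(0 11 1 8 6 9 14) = (1 14 8 6 9 11)(12 16 13 15 17) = [0, 14, 2, 3, 4, 5, 9, 7, 6, 11, 10, 1, 16, 15, 8, 17, 13, 12]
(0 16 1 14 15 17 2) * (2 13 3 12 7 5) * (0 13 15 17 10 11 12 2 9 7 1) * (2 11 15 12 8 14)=(0 16)(1 2 13 3 11 8 14 17 12)(5 9 7)(10 15)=[16, 2, 13, 11, 4, 9, 6, 5, 14, 7, 15, 8, 1, 3, 17, 10, 0, 12]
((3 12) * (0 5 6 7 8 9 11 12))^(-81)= (12)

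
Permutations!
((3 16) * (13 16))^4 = ((3 13 16))^4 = (3 13 16)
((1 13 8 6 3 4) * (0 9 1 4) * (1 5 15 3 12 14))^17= ((0 9 5 15 3)(1 13 8 6 12 14))^17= (0 5 3 9 15)(1 14 12 6 8 13)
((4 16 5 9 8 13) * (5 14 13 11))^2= (4 14)(5 8)(9 11)(13 16)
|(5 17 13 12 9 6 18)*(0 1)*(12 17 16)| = 6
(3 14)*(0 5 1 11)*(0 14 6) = [5, 11, 2, 6, 4, 1, 0, 7, 8, 9, 10, 14, 12, 13, 3] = (0 5 1 11 14 3 6)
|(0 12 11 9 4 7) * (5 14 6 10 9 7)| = |(0 12 11 7)(4 5 14 6 10 9)| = 12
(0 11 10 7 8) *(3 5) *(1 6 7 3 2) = (0 11 10 3 5 2 1 6 7 8) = [11, 6, 1, 5, 4, 2, 7, 8, 0, 9, 3, 10]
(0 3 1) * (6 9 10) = [3, 0, 2, 1, 4, 5, 9, 7, 8, 10, 6] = (0 3 1)(6 9 10)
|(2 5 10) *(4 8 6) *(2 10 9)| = 3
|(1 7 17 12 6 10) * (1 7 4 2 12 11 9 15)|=|(1 4 2 12 6 10 7 17 11 9 15)|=11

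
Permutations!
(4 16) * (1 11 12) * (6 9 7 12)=(1 11 6 9 7 12)(4 16)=[0, 11, 2, 3, 16, 5, 9, 12, 8, 7, 10, 6, 1, 13, 14, 15, 4]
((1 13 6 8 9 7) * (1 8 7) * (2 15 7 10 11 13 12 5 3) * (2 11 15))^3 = (1 3 6 7)(5 13 15 9)(8 12 11 10)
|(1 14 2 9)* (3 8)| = 4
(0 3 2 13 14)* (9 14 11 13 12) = (0 3 2 12 9 14)(11 13) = [3, 1, 12, 2, 4, 5, 6, 7, 8, 14, 10, 13, 9, 11, 0]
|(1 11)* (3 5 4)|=6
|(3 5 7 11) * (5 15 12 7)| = 5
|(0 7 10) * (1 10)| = 4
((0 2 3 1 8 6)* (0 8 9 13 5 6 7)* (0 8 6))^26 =((0 2 3 1 9 13 5)(7 8))^26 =(0 13 1 2 5 9 3)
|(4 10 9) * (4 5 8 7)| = 6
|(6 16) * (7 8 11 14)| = 4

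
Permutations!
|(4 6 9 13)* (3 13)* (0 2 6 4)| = 6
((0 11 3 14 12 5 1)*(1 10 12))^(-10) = (14)(5 12 10)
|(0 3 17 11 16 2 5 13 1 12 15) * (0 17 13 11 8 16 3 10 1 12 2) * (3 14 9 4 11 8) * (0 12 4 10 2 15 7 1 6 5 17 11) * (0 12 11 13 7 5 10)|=|(0 2 17 3 7 1 15 13 4 12 5 8 16 11 14 9)(6 10)|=16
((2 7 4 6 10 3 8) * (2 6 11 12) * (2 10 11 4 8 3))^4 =(2 11 7 12 8 10 6)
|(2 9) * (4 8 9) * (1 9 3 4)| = 3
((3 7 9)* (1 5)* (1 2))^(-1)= (1 2 5)(3 9 7)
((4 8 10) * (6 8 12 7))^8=((4 12 7 6 8 10))^8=(4 7 8)(6 10 12)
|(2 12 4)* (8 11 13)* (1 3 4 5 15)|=21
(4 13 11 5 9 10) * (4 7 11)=(4 13)(5 9 10 7 11)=[0, 1, 2, 3, 13, 9, 6, 11, 8, 10, 7, 5, 12, 4]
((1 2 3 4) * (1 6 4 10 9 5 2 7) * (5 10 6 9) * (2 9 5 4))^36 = (10)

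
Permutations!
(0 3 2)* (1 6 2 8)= (0 3 8 1 6 2)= [3, 6, 0, 8, 4, 5, 2, 7, 1]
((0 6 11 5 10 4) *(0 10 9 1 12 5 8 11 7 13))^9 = (0 6 7 13)(1 12 5 9)(4 10)(8 11)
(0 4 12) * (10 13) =(0 4 12)(10 13) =[4, 1, 2, 3, 12, 5, 6, 7, 8, 9, 13, 11, 0, 10]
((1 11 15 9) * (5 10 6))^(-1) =((1 11 15 9)(5 10 6))^(-1) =(1 9 15 11)(5 6 10)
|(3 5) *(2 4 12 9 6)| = 10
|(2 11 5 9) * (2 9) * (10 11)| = 4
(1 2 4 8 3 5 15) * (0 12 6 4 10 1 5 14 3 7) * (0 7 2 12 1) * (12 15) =[1, 15, 10, 14, 8, 12, 4, 7, 2, 9, 0, 11, 6, 13, 3, 5] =(0 1 15 5 12 6 4 8 2 10)(3 14)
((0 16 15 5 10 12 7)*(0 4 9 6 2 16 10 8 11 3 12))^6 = ((0 10)(2 16 15 5 8 11 3 12 7 4 9 6))^6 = (2 3)(4 5)(6 11)(7 15)(8 9)(12 16)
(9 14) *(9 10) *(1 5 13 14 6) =[0, 5, 2, 3, 4, 13, 1, 7, 8, 6, 9, 11, 12, 14, 10] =(1 5 13 14 10 9 6)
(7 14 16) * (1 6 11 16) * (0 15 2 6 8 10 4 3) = [15, 8, 6, 0, 3, 5, 11, 14, 10, 9, 4, 16, 12, 13, 1, 2, 7] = (0 15 2 6 11 16 7 14 1 8 10 4 3)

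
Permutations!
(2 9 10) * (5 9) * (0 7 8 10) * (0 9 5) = [7, 1, 0, 3, 4, 5, 6, 8, 10, 9, 2] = (0 7 8 10 2)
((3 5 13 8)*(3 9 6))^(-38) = (3 9 13)(5 6 8)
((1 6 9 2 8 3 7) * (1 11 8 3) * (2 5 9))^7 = ((1 6 2 3 7 11 8)(5 9))^7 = (11)(5 9)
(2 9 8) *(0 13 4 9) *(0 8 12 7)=(0 13 4 9 12 7)(2 8)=[13, 1, 8, 3, 9, 5, 6, 0, 2, 12, 10, 11, 7, 4]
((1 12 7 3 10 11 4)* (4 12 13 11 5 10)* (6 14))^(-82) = ((1 13 11 12 7 3 4)(5 10)(6 14))^(-82) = (14)(1 11 7 4 13 12 3)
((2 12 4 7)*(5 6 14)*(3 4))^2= (2 3 7 12 4)(5 14 6)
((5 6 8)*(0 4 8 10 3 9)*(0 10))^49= (0 6 5 8 4)(3 9 10)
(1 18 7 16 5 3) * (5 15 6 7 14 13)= (1 18 14 13 5 3)(6 7 16 15)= [0, 18, 2, 1, 4, 3, 7, 16, 8, 9, 10, 11, 12, 5, 13, 6, 15, 17, 14]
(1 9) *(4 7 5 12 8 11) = (1 9)(4 7 5 12 8 11) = [0, 9, 2, 3, 7, 12, 6, 5, 11, 1, 10, 4, 8]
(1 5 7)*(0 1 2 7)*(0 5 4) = [1, 4, 7, 3, 0, 5, 6, 2] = (0 1 4)(2 7)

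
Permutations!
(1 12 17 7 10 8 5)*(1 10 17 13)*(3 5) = (1 12 13)(3 5 10 8)(7 17) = [0, 12, 2, 5, 4, 10, 6, 17, 3, 9, 8, 11, 13, 1, 14, 15, 16, 7]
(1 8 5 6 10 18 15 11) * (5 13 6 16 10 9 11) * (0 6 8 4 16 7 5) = [6, 4, 2, 3, 16, 7, 9, 5, 13, 11, 18, 1, 12, 8, 14, 0, 10, 17, 15] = (0 6 9 11 1 4 16 10 18 15)(5 7)(8 13)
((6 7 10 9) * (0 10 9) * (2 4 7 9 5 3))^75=((0 10)(2 4 7 5 3)(6 9))^75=(0 10)(6 9)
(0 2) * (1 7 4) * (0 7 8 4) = (0 2 7)(1 8 4) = [2, 8, 7, 3, 1, 5, 6, 0, 4]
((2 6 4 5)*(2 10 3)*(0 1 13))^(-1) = (0 13 1)(2 3 10 5 4 6)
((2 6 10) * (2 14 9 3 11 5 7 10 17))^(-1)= ((2 6 17)(3 11 5 7 10 14 9))^(-1)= (2 17 6)(3 9 14 10 7 5 11)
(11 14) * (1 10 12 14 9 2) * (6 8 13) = (1 10 12 14 11 9 2)(6 8 13) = [0, 10, 1, 3, 4, 5, 8, 7, 13, 2, 12, 9, 14, 6, 11]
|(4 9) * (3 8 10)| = 6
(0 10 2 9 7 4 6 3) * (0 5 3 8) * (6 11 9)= [10, 1, 6, 5, 11, 3, 8, 4, 0, 7, 2, 9]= (0 10 2 6 8)(3 5)(4 11 9 7)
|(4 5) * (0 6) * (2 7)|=2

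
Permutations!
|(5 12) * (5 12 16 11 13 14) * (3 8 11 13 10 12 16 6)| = 10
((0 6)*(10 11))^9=((0 6)(10 11))^9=(0 6)(10 11)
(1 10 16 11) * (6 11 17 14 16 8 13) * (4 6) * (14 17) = (17)(1 10 8 13 4 6 11)(14 16) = [0, 10, 2, 3, 6, 5, 11, 7, 13, 9, 8, 1, 12, 4, 16, 15, 14, 17]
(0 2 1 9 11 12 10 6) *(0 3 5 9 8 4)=[2, 8, 1, 5, 0, 9, 3, 7, 4, 11, 6, 12, 10]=(0 2 1 8 4)(3 5 9 11 12 10 6)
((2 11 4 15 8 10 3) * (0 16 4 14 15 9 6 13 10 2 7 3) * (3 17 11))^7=((0 16 4 9 6 13 10)(2 3 7 17 11 14 15 8))^7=(2 8 15 14 11 17 7 3)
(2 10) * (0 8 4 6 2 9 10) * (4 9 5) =(0 8 9 10 5 4 6 2) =[8, 1, 0, 3, 6, 4, 2, 7, 9, 10, 5]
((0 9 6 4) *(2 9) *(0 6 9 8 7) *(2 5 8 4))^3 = (9)(0 7 8 5)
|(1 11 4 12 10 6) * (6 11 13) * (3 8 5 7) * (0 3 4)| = |(0 3 8 5 7 4 12 10 11)(1 13 6)| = 9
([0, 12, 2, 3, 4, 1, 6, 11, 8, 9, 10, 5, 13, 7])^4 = (1 11 13)(5 7 12)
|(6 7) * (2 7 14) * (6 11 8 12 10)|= |(2 7 11 8 12 10 6 14)|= 8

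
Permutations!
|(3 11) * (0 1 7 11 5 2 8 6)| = |(0 1 7 11 3 5 2 8 6)| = 9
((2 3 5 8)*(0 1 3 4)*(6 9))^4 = (9)(0 8 1 2 3 4 5)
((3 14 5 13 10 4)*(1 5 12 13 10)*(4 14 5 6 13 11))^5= ((1 6 13)(3 5 10 14 12 11 4))^5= (1 13 6)(3 11 14 5 4 12 10)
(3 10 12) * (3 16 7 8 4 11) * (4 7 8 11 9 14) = (3 10 12 16 8 7 11)(4 9 14) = [0, 1, 2, 10, 9, 5, 6, 11, 7, 14, 12, 3, 16, 13, 4, 15, 8]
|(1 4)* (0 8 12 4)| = |(0 8 12 4 1)| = 5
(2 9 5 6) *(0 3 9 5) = [3, 1, 5, 9, 4, 6, 2, 7, 8, 0] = (0 3 9)(2 5 6)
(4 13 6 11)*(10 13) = (4 10 13 6 11) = [0, 1, 2, 3, 10, 5, 11, 7, 8, 9, 13, 4, 12, 6]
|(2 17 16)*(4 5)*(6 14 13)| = |(2 17 16)(4 5)(6 14 13)| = 6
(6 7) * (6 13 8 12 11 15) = (6 7 13 8 12 11 15) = [0, 1, 2, 3, 4, 5, 7, 13, 12, 9, 10, 15, 11, 8, 14, 6]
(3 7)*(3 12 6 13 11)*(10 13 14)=(3 7 12 6 14 10 13 11)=[0, 1, 2, 7, 4, 5, 14, 12, 8, 9, 13, 3, 6, 11, 10]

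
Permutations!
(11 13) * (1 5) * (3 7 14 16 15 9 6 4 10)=(1 5)(3 7 14 16 15 9 6 4 10)(11 13)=[0, 5, 2, 7, 10, 1, 4, 14, 8, 6, 3, 13, 12, 11, 16, 9, 15]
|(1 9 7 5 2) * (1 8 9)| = |(2 8 9 7 5)| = 5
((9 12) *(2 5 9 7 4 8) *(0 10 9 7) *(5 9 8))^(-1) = ((0 10 8 2 9 12)(4 5 7))^(-1) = (0 12 9 2 8 10)(4 7 5)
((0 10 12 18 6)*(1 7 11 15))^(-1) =((0 10 12 18 6)(1 7 11 15))^(-1) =(0 6 18 12 10)(1 15 11 7)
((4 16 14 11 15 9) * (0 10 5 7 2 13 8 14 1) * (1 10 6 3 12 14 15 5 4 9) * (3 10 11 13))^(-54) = ((0 6 10 4 16 11 5 7 2 3 12 14 13 8 15 1))^(-54) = (0 12 16 15 2 10 13 5)(1 3 4 8 7 6 14 11)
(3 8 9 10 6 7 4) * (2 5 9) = (2 5 9 10 6 7 4 3 8) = [0, 1, 5, 8, 3, 9, 7, 4, 2, 10, 6]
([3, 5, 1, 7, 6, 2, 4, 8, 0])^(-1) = [8, 2, 5, 0, 6, 1, 4, 3, 7]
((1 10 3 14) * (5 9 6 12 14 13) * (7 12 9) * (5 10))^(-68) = (1 7 14 5 12)(3 13 10)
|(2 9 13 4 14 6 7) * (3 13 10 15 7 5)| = |(2 9 10 15 7)(3 13 4 14 6 5)| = 30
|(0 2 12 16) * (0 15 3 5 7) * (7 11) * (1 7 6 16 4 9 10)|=|(0 2 12 4 9 10 1 7)(3 5 11 6 16 15)|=24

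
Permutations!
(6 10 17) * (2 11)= [0, 1, 11, 3, 4, 5, 10, 7, 8, 9, 17, 2, 12, 13, 14, 15, 16, 6]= (2 11)(6 10 17)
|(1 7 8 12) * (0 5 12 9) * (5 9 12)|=4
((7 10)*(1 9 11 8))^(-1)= ((1 9 11 8)(7 10))^(-1)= (1 8 11 9)(7 10)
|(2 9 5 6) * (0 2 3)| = 6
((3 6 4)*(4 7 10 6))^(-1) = (3 4)(6 10 7)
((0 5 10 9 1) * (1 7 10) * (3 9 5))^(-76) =(0 3 9 7 10 5 1)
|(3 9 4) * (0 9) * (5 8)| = 4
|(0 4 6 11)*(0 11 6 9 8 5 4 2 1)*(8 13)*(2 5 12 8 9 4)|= 4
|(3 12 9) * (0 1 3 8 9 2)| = |(0 1 3 12 2)(8 9)| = 10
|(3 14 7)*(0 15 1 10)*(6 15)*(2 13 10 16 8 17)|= 30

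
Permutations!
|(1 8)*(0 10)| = |(0 10)(1 8)| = 2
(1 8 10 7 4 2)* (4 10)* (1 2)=(1 8 4)(7 10)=[0, 8, 2, 3, 1, 5, 6, 10, 4, 9, 7]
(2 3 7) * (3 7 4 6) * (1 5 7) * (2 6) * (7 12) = (1 5 12 7 6 3 4 2) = [0, 5, 1, 4, 2, 12, 3, 6, 8, 9, 10, 11, 7]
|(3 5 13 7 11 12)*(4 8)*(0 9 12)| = |(0 9 12 3 5 13 7 11)(4 8)| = 8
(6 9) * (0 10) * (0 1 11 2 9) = (0 10 1 11 2 9 6) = [10, 11, 9, 3, 4, 5, 0, 7, 8, 6, 1, 2]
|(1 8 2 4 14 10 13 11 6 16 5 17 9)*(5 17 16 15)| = 14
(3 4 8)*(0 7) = [7, 1, 2, 4, 8, 5, 6, 0, 3] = (0 7)(3 4 8)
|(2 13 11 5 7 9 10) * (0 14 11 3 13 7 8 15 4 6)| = 8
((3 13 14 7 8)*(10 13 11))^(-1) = ((3 11 10 13 14 7 8))^(-1) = (3 8 7 14 13 10 11)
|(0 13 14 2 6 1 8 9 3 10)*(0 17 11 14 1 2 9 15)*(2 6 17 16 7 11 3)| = |(0 13 1 8 15)(2 17 3 10 16 7 11 14 9)| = 45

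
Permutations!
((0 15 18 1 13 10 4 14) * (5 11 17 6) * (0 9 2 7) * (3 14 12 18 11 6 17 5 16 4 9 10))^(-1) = ((0 15 11 5 6 16 4 12 18 1 13 3 14 10 9 2 7))^(-1) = (0 7 2 9 10 14 3 13 1 18 12 4 16 6 5 11 15)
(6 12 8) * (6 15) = [0, 1, 2, 3, 4, 5, 12, 7, 15, 9, 10, 11, 8, 13, 14, 6] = (6 12 8 15)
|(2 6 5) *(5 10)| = 4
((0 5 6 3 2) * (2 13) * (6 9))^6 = ((0 5 9 6 3 13 2))^6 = (0 2 13 3 6 9 5)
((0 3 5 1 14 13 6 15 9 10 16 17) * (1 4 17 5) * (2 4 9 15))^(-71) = (0 3 1 14 13 6 2 4 17)(5 9 10 16)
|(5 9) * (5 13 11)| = 4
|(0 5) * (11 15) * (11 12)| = |(0 5)(11 15 12)| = 6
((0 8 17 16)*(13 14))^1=(0 8 17 16)(13 14)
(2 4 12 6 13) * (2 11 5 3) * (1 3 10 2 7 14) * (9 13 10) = (1 3 7 14)(2 4 12 6 10)(5 9 13 11) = [0, 3, 4, 7, 12, 9, 10, 14, 8, 13, 2, 5, 6, 11, 1]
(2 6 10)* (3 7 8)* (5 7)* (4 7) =(2 6 10)(3 5 4 7 8) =[0, 1, 6, 5, 7, 4, 10, 8, 3, 9, 2]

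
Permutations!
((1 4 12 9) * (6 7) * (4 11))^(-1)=(1 9 12 4 11)(6 7)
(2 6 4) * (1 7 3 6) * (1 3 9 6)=[0, 7, 3, 1, 2, 5, 4, 9, 8, 6]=(1 7 9 6 4 2 3)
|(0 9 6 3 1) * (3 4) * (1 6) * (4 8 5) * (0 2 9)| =15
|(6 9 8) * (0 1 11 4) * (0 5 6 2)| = |(0 1 11 4 5 6 9 8 2)| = 9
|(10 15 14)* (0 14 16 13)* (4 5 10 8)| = 9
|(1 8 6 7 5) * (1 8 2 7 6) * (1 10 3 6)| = 8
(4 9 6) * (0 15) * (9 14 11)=(0 15)(4 14 11 9 6)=[15, 1, 2, 3, 14, 5, 4, 7, 8, 6, 10, 9, 12, 13, 11, 0]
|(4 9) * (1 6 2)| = |(1 6 2)(4 9)| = 6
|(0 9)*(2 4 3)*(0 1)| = |(0 9 1)(2 4 3)| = 3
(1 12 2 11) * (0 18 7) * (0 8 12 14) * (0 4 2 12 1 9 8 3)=(0 18 7 3)(1 14 4 2 11 9 8)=[18, 14, 11, 0, 2, 5, 6, 3, 1, 8, 10, 9, 12, 13, 4, 15, 16, 17, 7]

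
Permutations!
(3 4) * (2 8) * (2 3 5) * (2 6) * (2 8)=(3 4 5 6 8)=[0, 1, 2, 4, 5, 6, 8, 7, 3]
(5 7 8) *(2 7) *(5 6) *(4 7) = [0, 1, 4, 3, 7, 2, 5, 8, 6] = (2 4 7 8 6 5)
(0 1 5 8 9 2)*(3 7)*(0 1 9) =(0 9 2 1 5 8)(3 7) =[9, 5, 1, 7, 4, 8, 6, 3, 0, 2]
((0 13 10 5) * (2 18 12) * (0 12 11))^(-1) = (0 11 18 2 12 5 10 13) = ((0 13 10 5 12 2 18 11))^(-1)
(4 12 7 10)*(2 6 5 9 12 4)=[0, 1, 6, 3, 4, 9, 5, 10, 8, 12, 2, 11, 7]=(2 6 5 9 12 7 10)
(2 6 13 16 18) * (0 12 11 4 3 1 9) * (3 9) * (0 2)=(0 12 11 4 9 2 6 13 16 18)(1 3)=[12, 3, 6, 1, 9, 5, 13, 7, 8, 2, 10, 4, 11, 16, 14, 15, 18, 17, 0]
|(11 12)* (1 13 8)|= |(1 13 8)(11 12)|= 6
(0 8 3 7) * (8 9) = (0 9 8 3 7) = [9, 1, 2, 7, 4, 5, 6, 0, 3, 8]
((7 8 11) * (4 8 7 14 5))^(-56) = (4 5 14 11 8)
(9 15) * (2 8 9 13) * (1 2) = (1 2 8 9 15 13) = [0, 2, 8, 3, 4, 5, 6, 7, 9, 15, 10, 11, 12, 1, 14, 13]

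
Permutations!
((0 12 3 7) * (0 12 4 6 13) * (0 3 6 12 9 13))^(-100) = ((0 4 12 6)(3 7 9 13))^(-100) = (13)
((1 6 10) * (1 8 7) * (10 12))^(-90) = ((1 6 12 10 8 7))^(-90) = (12)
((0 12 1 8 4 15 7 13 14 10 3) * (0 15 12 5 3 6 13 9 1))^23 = (0 15 1 12 3 9 4 5 7 8)(6 10 14 13)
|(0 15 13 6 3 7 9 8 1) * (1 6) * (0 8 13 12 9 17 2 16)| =13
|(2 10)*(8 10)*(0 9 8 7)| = |(0 9 8 10 2 7)| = 6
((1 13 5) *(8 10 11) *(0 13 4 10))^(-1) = (0 8 11 10 4 1 5 13)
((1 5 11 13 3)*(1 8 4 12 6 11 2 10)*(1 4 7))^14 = ((1 5 2 10 4 12 6 11 13 3 8 7))^14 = (1 2 4 6 13 8)(3 7 5 10 12 11)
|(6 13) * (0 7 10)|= 6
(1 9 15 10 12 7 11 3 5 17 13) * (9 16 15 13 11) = [0, 16, 2, 5, 4, 17, 6, 9, 8, 13, 12, 3, 7, 1, 14, 10, 15, 11] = (1 16 15 10 12 7 9 13)(3 5 17 11)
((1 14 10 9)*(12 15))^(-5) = ((1 14 10 9)(12 15))^(-5) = (1 9 10 14)(12 15)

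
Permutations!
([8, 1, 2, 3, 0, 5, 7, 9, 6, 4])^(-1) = [4, 1, 2, 3, 9, 5, 8, 6, 0, 7]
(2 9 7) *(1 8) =(1 8)(2 9 7) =[0, 8, 9, 3, 4, 5, 6, 2, 1, 7]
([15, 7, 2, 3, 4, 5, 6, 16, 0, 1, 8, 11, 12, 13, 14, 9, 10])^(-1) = (0 8 10 16 7 1 9 15)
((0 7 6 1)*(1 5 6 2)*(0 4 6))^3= (0 1 5 2 6 7 4)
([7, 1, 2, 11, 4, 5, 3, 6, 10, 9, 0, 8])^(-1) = (0 10 8 11 3 6 7)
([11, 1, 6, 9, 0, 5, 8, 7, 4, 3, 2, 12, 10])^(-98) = [8, 1, 12, 3, 6, 5, 10, 7, 2, 9, 11, 4, 0]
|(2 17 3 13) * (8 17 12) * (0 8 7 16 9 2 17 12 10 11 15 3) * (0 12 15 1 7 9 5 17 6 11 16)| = 63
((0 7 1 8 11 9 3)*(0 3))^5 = (0 9 11 8 1 7)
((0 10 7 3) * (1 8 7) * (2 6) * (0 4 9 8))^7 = ((0 10 1)(2 6)(3 4 9 8 7))^7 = (0 10 1)(2 6)(3 9 7 4 8)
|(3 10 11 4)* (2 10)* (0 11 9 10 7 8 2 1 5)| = |(0 11 4 3 1 5)(2 7 8)(9 10)| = 6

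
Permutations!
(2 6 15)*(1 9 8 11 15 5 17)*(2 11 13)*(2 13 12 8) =(1 9 2 6 5 17)(8 12)(11 15) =[0, 9, 6, 3, 4, 17, 5, 7, 12, 2, 10, 15, 8, 13, 14, 11, 16, 1]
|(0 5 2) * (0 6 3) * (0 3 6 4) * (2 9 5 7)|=|(0 7 2 4)(5 9)|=4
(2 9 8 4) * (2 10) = [0, 1, 9, 3, 10, 5, 6, 7, 4, 8, 2] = (2 9 8 4 10)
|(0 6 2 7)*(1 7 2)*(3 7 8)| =6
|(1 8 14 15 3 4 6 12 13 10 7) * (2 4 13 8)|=12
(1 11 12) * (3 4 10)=(1 11 12)(3 4 10)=[0, 11, 2, 4, 10, 5, 6, 7, 8, 9, 3, 12, 1]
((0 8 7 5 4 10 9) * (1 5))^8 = (10) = ((0 8 7 1 5 4 10 9))^8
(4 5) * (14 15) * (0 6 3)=(0 6 3)(4 5)(14 15)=[6, 1, 2, 0, 5, 4, 3, 7, 8, 9, 10, 11, 12, 13, 15, 14]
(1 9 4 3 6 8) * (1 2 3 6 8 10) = (1 9 4 6 10)(2 3 8) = [0, 9, 3, 8, 6, 5, 10, 7, 2, 4, 1]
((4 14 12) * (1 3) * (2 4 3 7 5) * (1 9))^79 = (1 3 14 2 7 9 12 4 5)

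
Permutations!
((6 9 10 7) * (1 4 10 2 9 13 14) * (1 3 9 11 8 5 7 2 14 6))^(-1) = ((1 4 10 2 11 8 5 7)(3 9 14)(6 13))^(-1) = (1 7 5 8 11 2 10 4)(3 14 9)(6 13)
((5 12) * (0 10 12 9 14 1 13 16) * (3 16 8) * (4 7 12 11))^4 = (0 7 14 3 11 5 13)(1 16 4 9 8 10 12)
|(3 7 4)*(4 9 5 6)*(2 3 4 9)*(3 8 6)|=|(2 8 6 9 5 3 7)|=7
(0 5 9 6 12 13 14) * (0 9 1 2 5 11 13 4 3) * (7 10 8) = (0 11 13 14 9 6 12 4 3)(1 2 5)(7 10 8) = [11, 2, 5, 0, 3, 1, 12, 10, 7, 6, 8, 13, 4, 14, 9]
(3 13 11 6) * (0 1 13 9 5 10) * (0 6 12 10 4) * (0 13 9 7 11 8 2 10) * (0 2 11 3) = (0 1 9 5 4 13 8 11 12 2 10 6)(3 7) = [1, 9, 10, 7, 13, 4, 0, 3, 11, 5, 6, 12, 2, 8]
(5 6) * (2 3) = (2 3)(5 6) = [0, 1, 3, 2, 4, 6, 5]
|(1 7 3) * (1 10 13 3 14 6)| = |(1 7 14 6)(3 10 13)| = 12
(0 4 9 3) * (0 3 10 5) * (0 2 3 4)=(2 3 4 9 10 5)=[0, 1, 3, 4, 9, 2, 6, 7, 8, 10, 5]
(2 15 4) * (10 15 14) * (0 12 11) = (0 12 11)(2 14 10 15 4) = [12, 1, 14, 3, 2, 5, 6, 7, 8, 9, 15, 0, 11, 13, 10, 4]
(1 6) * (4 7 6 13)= (1 13 4 7 6)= [0, 13, 2, 3, 7, 5, 1, 6, 8, 9, 10, 11, 12, 4]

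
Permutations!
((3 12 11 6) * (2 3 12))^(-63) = ((2 3)(6 12 11))^(-63) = (12)(2 3)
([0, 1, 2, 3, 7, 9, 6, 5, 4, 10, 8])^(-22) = [0, 1, 2, 3, 5, 10, 6, 9, 7, 8, 4]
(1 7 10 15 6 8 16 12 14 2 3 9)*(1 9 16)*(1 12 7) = (2 3 16 7 10 15 6 8 12 14) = [0, 1, 3, 16, 4, 5, 8, 10, 12, 9, 15, 11, 14, 13, 2, 6, 7]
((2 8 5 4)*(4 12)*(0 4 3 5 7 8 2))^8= (3 12 5)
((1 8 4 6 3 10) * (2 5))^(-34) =(1 4 3)(6 10 8)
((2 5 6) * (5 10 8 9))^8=((2 10 8 9 5 6))^8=(2 8 5)(6 10 9)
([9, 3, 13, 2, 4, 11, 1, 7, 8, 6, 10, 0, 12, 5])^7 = [5, 9, 1, 6, 4, 2, 0, 7, 8, 11, 10, 13, 12, 3]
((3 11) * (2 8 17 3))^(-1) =((2 8 17 3 11))^(-1) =(2 11 3 17 8)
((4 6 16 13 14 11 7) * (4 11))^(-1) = ((4 6 16 13 14)(7 11))^(-1) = (4 14 13 16 6)(7 11)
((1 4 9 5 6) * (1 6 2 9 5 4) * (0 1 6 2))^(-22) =(0 5 4 9 2 6 1)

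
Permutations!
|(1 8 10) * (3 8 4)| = 5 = |(1 4 3 8 10)|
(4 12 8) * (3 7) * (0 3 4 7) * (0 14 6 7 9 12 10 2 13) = (0 3 14 6 7 4 10 2 13)(8 9 12) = [3, 1, 13, 14, 10, 5, 7, 4, 9, 12, 2, 11, 8, 0, 6]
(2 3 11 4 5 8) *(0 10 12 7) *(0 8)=(0 10 12 7 8 2 3 11 4 5)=[10, 1, 3, 11, 5, 0, 6, 8, 2, 9, 12, 4, 7]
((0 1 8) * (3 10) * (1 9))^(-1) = (0 8 1 9)(3 10)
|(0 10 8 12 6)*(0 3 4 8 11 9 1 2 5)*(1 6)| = 12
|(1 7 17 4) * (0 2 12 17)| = |(0 2 12 17 4 1 7)| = 7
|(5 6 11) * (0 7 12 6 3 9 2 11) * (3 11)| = |(0 7 12 6)(2 3 9)(5 11)| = 12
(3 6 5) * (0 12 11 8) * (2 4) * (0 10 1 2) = (0 12 11 8 10 1 2 4)(3 6 5) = [12, 2, 4, 6, 0, 3, 5, 7, 10, 9, 1, 8, 11]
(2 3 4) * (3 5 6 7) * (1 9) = [0, 9, 5, 4, 2, 6, 7, 3, 8, 1] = (1 9)(2 5 6 7 3 4)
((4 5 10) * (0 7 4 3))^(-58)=((0 7 4 5 10 3))^(-58)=(0 4 10)(3 7 5)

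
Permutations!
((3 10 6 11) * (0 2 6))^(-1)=(0 10 3 11 6 2)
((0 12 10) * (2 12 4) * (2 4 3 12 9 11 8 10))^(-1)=((0 3 12 2 9 11 8 10))^(-1)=(0 10 8 11 9 2 12 3)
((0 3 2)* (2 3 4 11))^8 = ((0 4 11 2))^8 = (11)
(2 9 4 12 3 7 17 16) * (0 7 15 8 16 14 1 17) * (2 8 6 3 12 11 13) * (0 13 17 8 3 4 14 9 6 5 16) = (0 7 13 2 6 4 11 17 9 14 1 8)(3 15 5 16) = [7, 8, 6, 15, 11, 16, 4, 13, 0, 14, 10, 17, 12, 2, 1, 5, 3, 9]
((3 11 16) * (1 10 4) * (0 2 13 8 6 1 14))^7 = (0 4 1 8 2 14 10 6 13)(3 11 16) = ((0 2 13 8 6 1 10 4 14)(3 11 16))^7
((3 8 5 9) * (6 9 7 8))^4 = (3 6 9)(5 7 8)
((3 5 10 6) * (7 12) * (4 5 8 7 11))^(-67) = (3 4 8 5 7 10 12 6 11)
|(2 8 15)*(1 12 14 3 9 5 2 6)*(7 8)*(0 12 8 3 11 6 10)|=45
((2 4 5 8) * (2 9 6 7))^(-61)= ((2 4 5 8 9 6 7))^(-61)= (2 5 9 7 4 8 6)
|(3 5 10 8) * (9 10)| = |(3 5 9 10 8)| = 5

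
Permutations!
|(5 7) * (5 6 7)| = 2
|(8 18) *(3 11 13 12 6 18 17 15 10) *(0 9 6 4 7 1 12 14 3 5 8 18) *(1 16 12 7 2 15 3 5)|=168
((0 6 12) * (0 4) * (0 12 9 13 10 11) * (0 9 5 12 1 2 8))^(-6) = (0 5 4 2)(1 8 6 12)(9 10)(11 13) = ((0 6 5 12 4 1 2 8)(9 13 10 11))^(-6)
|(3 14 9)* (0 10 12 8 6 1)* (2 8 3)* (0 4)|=11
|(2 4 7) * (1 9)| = 6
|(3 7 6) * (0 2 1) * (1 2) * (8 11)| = |(0 1)(3 7 6)(8 11)| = 6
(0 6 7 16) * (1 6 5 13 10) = (0 5 13 10 1 6 7 16) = [5, 6, 2, 3, 4, 13, 7, 16, 8, 9, 1, 11, 12, 10, 14, 15, 0]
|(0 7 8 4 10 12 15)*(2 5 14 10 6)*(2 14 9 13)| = 36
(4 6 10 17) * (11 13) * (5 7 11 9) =(4 6 10 17)(5 7 11 13 9) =[0, 1, 2, 3, 6, 7, 10, 11, 8, 5, 17, 13, 12, 9, 14, 15, 16, 4]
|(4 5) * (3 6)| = 2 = |(3 6)(4 5)|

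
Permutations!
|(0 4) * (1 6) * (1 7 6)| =2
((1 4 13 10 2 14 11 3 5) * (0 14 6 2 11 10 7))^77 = ((0 14 10 11 3 5 1 4 13 7)(2 6))^77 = (0 4 3 14 13 5 10 7 1 11)(2 6)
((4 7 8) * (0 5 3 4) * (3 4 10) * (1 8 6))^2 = (10)(0 4 6 8 5 7 1)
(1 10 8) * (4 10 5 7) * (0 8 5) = (0 8 1)(4 10 5 7) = [8, 0, 2, 3, 10, 7, 6, 4, 1, 9, 5]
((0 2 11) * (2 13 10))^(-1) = (0 11 2 10 13)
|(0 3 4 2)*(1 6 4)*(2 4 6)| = 4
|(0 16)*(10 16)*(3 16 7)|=|(0 10 7 3 16)|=5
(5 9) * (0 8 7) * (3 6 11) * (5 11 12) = (0 8 7)(3 6 12 5 9 11) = [8, 1, 2, 6, 4, 9, 12, 0, 7, 11, 10, 3, 5]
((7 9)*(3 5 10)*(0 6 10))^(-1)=(0 5 3 10 6)(7 9)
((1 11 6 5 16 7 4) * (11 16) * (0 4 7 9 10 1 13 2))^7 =((0 4 13 2)(1 16 9 10)(5 11 6))^7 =(0 2 13 4)(1 10 9 16)(5 11 6)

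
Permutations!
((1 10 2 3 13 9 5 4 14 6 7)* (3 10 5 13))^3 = ((1 5 4 14 6 7)(2 10)(9 13))^3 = (1 14)(2 10)(4 7)(5 6)(9 13)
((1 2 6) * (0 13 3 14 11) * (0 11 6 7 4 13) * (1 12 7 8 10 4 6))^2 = (1 8 4 3)(2 10 13 14)(6 7 12) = ((1 2 8 10 4 13 3 14)(6 12 7))^2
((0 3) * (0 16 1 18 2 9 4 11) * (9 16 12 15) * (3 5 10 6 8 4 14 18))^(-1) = ((0 5 10 6 8 4 11)(1 3 12 15 9 14 18 2 16))^(-1) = (0 11 4 8 6 10 5)(1 16 2 18 14 9 15 12 3)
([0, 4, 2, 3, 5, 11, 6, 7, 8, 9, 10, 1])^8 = (11)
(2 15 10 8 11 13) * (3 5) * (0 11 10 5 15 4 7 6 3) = (0 11 13 2 4 7 6 3 15 5)(8 10) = [11, 1, 4, 15, 7, 0, 3, 6, 10, 9, 8, 13, 12, 2, 14, 5]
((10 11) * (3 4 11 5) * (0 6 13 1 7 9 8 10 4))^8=((0 6 13 1 7 9 8 10 5 3)(4 11))^8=(0 5 8 7 13)(1 6 3 10 9)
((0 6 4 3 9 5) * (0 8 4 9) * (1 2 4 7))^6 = ((0 6 9 5 8 7 1 2 4 3))^6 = (0 1 9 4 8)(2 5 3 7 6)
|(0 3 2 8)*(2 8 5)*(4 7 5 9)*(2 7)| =|(0 3 8)(2 9 4)(5 7)| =6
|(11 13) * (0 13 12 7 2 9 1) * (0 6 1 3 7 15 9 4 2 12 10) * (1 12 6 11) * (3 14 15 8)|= |(0 13 1 11 10)(2 4)(3 7 6 12 8)(9 14 15)|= 30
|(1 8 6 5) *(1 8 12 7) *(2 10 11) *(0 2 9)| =|(0 2 10 11 9)(1 12 7)(5 8 6)| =15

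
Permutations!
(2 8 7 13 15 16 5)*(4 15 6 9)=(2 8 7 13 6 9 4 15 16 5)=[0, 1, 8, 3, 15, 2, 9, 13, 7, 4, 10, 11, 12, 6, 14, 16, 5]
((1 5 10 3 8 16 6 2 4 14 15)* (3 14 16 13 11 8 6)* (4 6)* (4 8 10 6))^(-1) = ((1 5 6 2 4 16 3 8 13 11 10 14 15))^(-1) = (1 15 14 10 11 13 8 3 16 4 2 6 5)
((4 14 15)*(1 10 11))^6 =((1 10 11)(4 14 15))^6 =(15)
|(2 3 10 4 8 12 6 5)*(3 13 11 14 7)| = 12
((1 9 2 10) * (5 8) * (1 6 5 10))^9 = ((1 9 2)(5 8 10 6))^9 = (5 8 10 6)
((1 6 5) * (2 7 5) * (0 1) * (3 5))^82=((0 1 6 2 7 3 5))^82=(0 3 2 1 5 7 6)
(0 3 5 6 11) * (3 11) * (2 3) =(0 11)(2 3 5 6) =[11, 1, 3, 5, 4, 6, 2, 7, 8, 9, 10, 0]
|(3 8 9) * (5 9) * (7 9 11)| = 6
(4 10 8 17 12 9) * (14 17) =[0, 1, 2, 3, 10, 5, 6, 7, 14, 4, 8, 11, 9, 13, 17, 15, 16, 12] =(4 10 8 14 17 12 9)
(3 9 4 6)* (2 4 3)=[0, 1, 4, 9, 6, 5, 2, 7, 8, 3]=(2 4 6)(3 9)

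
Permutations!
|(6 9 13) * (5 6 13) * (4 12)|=6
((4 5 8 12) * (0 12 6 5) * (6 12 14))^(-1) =(0 4 12 8 5 6 14)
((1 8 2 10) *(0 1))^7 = (0 8 10 1 2)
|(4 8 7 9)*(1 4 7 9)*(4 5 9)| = 4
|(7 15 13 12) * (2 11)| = |(2 11)(7 15 13 12)| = 4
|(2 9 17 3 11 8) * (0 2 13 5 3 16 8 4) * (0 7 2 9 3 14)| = |(0 9 17 16 8 13 5 14)(2 3 11 4 7)| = 40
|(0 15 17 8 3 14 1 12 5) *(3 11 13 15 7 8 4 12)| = 30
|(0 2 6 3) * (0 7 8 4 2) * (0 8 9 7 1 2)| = |(0 8 4)(1 2 6 3)(7 9)| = 12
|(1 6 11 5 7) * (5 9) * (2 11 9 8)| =15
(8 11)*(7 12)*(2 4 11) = (2 4 11 8)(7 12) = [0, 1, 4, 3, 11, 5, 6, 12, 2, 9, 10, 8, 7]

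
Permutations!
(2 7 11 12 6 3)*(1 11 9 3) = (1 11 12 6)(2 7 9 3) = [0, 11, 7, 2, 4, 5, 1, 9, 8, 3, 10, 12, 6]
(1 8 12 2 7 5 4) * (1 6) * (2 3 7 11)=(1 8 12 3 7 5 4 6)(2 11)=[0, 8, 11, 7, 6, 4, 1, 5, 12, 9, 10, 2, 3]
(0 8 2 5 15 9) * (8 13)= (0 13 8 2 5 15 9)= [13, 1, 5, 3, 4, 15, 6, 7, 2, 0, 10, 11, 12, 8, 14, 9]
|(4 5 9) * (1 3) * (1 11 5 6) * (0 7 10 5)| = |(0 7 10 5 9 4 6 1 3 11)| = 10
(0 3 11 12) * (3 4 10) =[4, 1, 2, 11, 10, 5, 6, 7, 8, 9, 3, 12, 0] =(0 4 10 3 11 12)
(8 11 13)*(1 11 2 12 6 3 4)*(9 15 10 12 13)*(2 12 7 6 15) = (1 11 9 2 13 8 12 15 10 7 6 3 4) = [0, 11, 13, 4, 1, 5, 3, 6, 12, 2, 7, 9, 15, 8, 14, 10]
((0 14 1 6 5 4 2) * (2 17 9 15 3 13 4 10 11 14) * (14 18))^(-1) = (0 2)(1 14 18 11 10 5 6)(3 15 9 17 4 13)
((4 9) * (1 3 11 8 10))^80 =(11)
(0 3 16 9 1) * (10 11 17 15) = (0 3 16 9 1)(10 11 17 15) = [3, 0, 2, 16, 4, 5, 6, 7, 8, 1, 11, 17, 12, 13, 14, 10, 9, 15]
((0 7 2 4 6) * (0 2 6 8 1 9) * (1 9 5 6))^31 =((0 7 1 5 6 2 4 8 9))^31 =(0 6 9 5 8 1 4 7 2)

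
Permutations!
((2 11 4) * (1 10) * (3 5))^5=(1 10)(2 4 11)(3 5)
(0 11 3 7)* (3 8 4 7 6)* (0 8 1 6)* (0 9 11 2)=(0 2)(1 6 3 9 11)(4 7 8)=[2, 6, 0, 9, 7, 5, 3, 8, 4, 11, 10, 1]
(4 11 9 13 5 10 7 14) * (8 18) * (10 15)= (4 11 9 13 5 15 10 7 14)(8 18)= [0, 1, 2, 3, 11, 15, 6, 14, 18, 13, 7, 9, 12, 5, 4, 10, 16, 17, 8]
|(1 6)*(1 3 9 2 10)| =6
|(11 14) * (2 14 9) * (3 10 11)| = 6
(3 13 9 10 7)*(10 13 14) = (3 14 10 7)(9 13) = [0, 1, 2, 14, 4, 5, 6, 3, 8, 13, 7, 11, 12, 9, 10]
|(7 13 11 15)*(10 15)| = 5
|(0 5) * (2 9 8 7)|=|(0 5)(2 9 8 7)|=4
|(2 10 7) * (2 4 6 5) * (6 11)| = 7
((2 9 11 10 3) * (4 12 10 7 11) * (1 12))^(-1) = ((1 12 10 3 2 9 4)(7 11))^(-1) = (1 4 9 2 3 10 12)(7 11)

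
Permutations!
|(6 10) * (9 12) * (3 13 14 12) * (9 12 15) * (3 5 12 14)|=|(3 13)(5 12 14 15 9)(6 10)|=10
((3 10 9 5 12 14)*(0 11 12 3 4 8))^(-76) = (0 12 4)(8 11 14)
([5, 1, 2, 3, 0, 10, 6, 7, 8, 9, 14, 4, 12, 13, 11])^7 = (0 5 10 14 11 4)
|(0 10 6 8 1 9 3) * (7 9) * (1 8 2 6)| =6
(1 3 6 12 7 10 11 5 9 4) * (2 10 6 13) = (1 3 13 2 10 11 5 9 4)(6 12 7) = [0, 3, 10, 13, 1, 9, 12, 6, 8, 4, 11, 5, 7, 2]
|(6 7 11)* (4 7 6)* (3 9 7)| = |(3 9 7 11 4)| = 5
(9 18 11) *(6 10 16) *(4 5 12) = [0, 1, 2, 3, 5, 12, 10, 7, 8, 18, 16, 9, 4, 13, 14, 15, 6, 17, 11] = (4 5 12)(6 10 16)(9 18 11)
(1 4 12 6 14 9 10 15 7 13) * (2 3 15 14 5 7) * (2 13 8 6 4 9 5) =(1 9 10 14 5 7 8 6 2 3 15 13)(4 12) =[0, 9, 3, 15, 12, 7, 2, 8, 6, 10, 14, 11, 4, 1, 5, 13]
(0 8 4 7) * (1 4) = (0 8 1 4 7) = [8, 4, 2, 3, 7, 5, 6, 0, 1]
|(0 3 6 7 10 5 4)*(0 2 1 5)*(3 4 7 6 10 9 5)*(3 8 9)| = |(0 4 2 1 8 9 5 7 3 10)| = 10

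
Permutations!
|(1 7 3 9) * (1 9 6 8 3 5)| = 3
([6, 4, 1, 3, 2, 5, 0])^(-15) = (0 6)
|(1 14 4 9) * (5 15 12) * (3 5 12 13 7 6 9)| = |(1 14 4 3 5 15 13 7 6 9)| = 10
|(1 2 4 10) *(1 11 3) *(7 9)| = |(1 2 4 10 11 3)(7 9)| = 6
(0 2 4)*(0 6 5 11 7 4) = (0 2)(4 6 5 11 7) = [2, 1, 0, 3, 6, 11, 5, 4, 8, 9, 10, 7]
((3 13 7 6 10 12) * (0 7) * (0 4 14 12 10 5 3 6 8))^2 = ((0 7 8)(3 13 4 14 12 6 5))^2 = (0 8 7)(3 4 12 5 13 14 6)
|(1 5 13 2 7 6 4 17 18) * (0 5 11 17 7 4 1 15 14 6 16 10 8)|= |(0 5 13 2 4 7 16 10 8)(1 11 17 18 15 14 6)|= 63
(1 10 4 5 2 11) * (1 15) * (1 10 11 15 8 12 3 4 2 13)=(1 11 8 12 3 4 5 13)(2 15 10)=[0, 11, 15, 4, 5, 13, 6, 7, 12, 9, 2, 8, 3, 1, 14, 10]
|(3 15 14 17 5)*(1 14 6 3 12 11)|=|(1 14 17 5 12 11)(3 15 6)|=6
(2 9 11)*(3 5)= (2 9 11)(3 5)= [0, 1, 9, 5, 4, 3, 6, 7, 8, 11, 10, 2]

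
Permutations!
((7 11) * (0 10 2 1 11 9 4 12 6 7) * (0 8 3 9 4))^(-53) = ((0 10 2 1 11 8 3 9)(4 12 6 7))^(-53) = (0 1 3 10 11 9 2 8)(4 7 6 12)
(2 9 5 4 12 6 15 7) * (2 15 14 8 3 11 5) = (2 9)(3 11 5 4 12 6 14 8)(7 15) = [0, 1, 9, 11, 12, 4, 14, 15, 3, 2, 10, 5, 6, 13, 8, 7]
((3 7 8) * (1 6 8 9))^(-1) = ((1 6 8 3 7 9))^(-1) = (1 9 7 3 8 6)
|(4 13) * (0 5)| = 2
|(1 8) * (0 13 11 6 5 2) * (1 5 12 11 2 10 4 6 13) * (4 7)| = |(0 1 8 5 10 7 4 6 12 11 13 2)| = 12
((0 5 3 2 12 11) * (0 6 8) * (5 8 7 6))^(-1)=((0 8)(2 12 11 5 3)(6 7))^(-1)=(0 8)(2 3 5 11 12)(6 7)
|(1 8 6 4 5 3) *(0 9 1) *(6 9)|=15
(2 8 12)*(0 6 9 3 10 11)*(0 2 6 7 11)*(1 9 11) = (0 7 1 9 3 10)(2 8 12 6 11) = [7, 9, 8, 10, 4, 5, 11, 1, 12, 3, 0, 2, 6]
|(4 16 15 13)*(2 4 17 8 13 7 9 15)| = |(2 4 16)(7 9 15)(8 13 17)| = 3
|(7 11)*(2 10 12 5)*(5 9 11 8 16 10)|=14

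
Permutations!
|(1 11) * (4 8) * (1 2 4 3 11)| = |(2 4 8 3 11)| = 5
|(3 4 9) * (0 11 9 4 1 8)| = |(0 11 9 3 1 8)| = 6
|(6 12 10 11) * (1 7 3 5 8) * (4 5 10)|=10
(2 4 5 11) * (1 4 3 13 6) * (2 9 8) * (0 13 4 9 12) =(0 13 6 1 9 8 2 3 4 5 11 12) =[13, 9, 3, 4, 5, 11, 1, 7, 2, 8, 10, 12, 0, 6]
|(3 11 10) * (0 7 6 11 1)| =|(0 7 6 11 10 3 1)| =7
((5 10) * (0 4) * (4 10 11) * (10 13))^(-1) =((0 13 10 5 11 4))^(-1) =(0 4 11 5 10 13)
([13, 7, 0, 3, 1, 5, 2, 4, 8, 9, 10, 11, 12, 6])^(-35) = (0 13 6 2)(1 7 4)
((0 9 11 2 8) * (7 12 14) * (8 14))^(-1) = ((0 9 11 2 14 7 12 8))^(-1) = (0 8 12 7 14 2 11 9)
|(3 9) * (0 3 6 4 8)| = |(0 3 9 6 4 8)| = 6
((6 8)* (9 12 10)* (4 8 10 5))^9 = (4 6 9 5 8 10 12)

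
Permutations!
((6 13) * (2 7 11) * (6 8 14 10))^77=((2 7 11)(6 13 8 14 10))^77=(2 11 7)(6 8 10 13 14)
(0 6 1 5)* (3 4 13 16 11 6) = (0 3 4 13 16 11 6 1 5) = [3, 5, 2, 4, 13, 0, 1, 7, 8, 9, 10, 6, 12, 16, 14, 15, 11]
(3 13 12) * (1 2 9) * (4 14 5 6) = (1 2 9)(3 13 12)(4 14 5 6) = [0, 2, 9, 13, 14, 6, 4, 7, 8, 1, 10, 11, 3, 12, 5]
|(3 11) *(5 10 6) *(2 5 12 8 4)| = |(2 5 10 6 12 8 4)(3 11)| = 14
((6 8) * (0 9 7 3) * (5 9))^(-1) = (0 3 7 9 5)(6 8)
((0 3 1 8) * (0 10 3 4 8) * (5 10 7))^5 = ((0 4 8 7 5 10 3 1))^5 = (0 10 8 1 5 4 3 7)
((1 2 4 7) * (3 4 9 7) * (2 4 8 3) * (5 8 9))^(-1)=(1 7 9 3 8 5 2 4)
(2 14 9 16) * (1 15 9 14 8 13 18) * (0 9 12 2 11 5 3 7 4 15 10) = (0 9 16 11 5 3 7 4 15 12 2 8 13 18 1 10) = [9, 10, 8, 7, 15, 3, 6, 4, 13, 16, 0, 5, 2, 18, 14, 12, 11, 17, 1]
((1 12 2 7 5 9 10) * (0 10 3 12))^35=(0 1 10)(2 12 3 9 5 7)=((0 10 1)(2 7 5 9 3 12))^35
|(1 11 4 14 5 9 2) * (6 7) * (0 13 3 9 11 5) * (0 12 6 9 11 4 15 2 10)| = 15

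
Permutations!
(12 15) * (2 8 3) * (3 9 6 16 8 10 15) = (2 10 15 12 3)(6 16 8 9) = [0, 1, 10, 2, 4, 5, 16, 7, 9, 6, 15, 11, 3, 13, 14, 12, 8]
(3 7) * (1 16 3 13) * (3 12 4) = (1 16 12 4 3 7 13) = [0, 16, 2, 7, 3, 5, 6, 13, 8, 9, 10, 11, 4, 1, 14, 15, 12]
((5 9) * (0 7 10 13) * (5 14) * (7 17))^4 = (0 13 10 7 17)(5 9 14)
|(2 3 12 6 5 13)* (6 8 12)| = |(2 3 6 5 13)(8 12)| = 10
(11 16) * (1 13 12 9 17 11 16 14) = (1 13 12 9 17 11 14) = [0, 13, 2, 3, 4, 5, 6, 7, 8, 17, 10, 14, 9, 12, 1, 15, 16, 11]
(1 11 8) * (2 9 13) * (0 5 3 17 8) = (0 5 3 17 8 1 11)(2 9 13) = [5, 11, 9, 17, 4, 3, 6, 7, 1, 13, 10, 0, 12, 2, 14, 15, 16, 8]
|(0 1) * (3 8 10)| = |(0 1)(3 8 10)| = 6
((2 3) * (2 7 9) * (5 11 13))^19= ((2 3 7 9)(5 11 13))^19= (2 9 7 3)(5 11 13)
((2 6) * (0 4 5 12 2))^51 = (0 12)(2 4)(5 6)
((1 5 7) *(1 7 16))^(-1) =(1 16 5)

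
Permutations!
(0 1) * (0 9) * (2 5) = (0 1 9)(2 5) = [1, 9, 5, 3, 4, 2, 6, 7, 8, 0]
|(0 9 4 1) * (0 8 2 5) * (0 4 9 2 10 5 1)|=7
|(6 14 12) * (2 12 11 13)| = |(2 12 6 14 11 13)| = 6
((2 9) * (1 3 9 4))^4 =((1 3 9 2 4))^4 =(1 4 2 9 3)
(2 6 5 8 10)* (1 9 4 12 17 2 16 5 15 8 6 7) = (1 9 4 12 17 2 7)(5 6 15 8 10 16) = [0, 9, 7, 3, 12, 6, 15, 1, 10, 4, 16, 11, 17, 13, 14, 8, 5, 2]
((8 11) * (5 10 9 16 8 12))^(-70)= ((5 10 9 16 8 11 12))^(-70)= (16)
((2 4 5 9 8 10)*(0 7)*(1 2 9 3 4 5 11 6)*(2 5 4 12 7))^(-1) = (0 7 12 3 5 1 6 11 4 2)(8 9 10) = ((0 2 4 11 6 1 5 3 12 7)(8 10 9))^(-1)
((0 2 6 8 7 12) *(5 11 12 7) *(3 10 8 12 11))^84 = ((0 2 6 12)(3 10 8 5))^84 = (12)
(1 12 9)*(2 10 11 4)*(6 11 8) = [0, 12, 10, 3, 2, 5, 11, 7, 6, 1, 8, 4, 9] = (1 12 9)(2 10 8 6 11 4)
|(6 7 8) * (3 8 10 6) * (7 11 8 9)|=|(3 9 7 10 6 11 8)|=7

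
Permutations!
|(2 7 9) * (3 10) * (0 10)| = |(0 10 3)(2 7 9)| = 3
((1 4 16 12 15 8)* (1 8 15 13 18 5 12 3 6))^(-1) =(1 6 3 16 4)(5 18 13 12)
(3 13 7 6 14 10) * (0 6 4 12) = [6, 1, 2, 13, 12, 5, 14, 4, 8, 9, 3, 11, 0, 7, 10] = (0 6 14 10 3 13 7 4 12)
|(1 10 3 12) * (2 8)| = |(1 10 3 12)(2 8)| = 4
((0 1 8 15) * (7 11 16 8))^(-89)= ((0 1 7 11 16 8 15))^(-89)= (0 7 16 15 1 11 8)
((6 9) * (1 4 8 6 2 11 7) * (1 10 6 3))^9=(1 4 8 3)(2 10)(6 11)(7 9)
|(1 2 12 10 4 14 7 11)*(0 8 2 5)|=|(0 8 2 12 10 4 14 7 11 1 5)|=11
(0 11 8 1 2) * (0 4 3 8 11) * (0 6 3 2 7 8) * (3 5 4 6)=(11)(0 3)(1 7 8)(2 6 5 4)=[3, 7, 6, 0, 2, 4, 5, 8, 1, 9, 10, 11]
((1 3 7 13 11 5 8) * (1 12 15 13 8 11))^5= ((1 3 7 8 12 15 13)(5 11))^5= (1 15 8 3 13 12 7)(5 11)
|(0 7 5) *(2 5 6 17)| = 6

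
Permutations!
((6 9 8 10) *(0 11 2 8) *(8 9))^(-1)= (0 9 2 11)(6 10 8)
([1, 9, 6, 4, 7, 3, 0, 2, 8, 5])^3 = (0 5 7)(1 3 2)(4 6 9)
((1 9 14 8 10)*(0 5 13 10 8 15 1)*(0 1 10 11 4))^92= (0 13 4 5 11)(1 14 10 9 15)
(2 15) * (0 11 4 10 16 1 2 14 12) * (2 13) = (0 11 4 10 16 1 13 2 15 14 12) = [11, 13, 15, 3, 10, 5, 6, 7, 8, 9, 16, 4, 0, 2, 12, 14, 1]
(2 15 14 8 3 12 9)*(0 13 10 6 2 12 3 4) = (0 13 10 6 2 15 14 8 4)(9 12) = [13, 1, 15, 3, 0, 5, 2, 7, 4, 12, 6, 11, 9, 10, 8, 14]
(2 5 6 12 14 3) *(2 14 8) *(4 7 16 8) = (2 5 6 12 4 7 16 8)(3 14) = [0, 1, 5, 14, 7, 6, 12, 16, 2, 9, 10, 11, 4, 13, 3, 15, 8]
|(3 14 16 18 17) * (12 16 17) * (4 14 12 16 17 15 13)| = 12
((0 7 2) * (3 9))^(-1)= ((0 7 2)(3 9))^(-1)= (0 2 7)(3 9)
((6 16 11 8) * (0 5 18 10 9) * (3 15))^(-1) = (0 9 10 18 5)(3 15)(6 8 11 16)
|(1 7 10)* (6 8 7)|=5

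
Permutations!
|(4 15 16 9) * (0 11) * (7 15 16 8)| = |(0 11)(4 16 9)(7 15 8)| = 6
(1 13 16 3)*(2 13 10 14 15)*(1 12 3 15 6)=(1 10 14 6)(2 13 16 15)(3 12)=[0, 10, 13, 12, 4, 5, 1, 7, 8, 9, 14, 11, 3, 16, 6, 2, 15]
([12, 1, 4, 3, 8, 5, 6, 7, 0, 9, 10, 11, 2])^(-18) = [2, 1, 8, 3, 0, 5, 6, 7, 12, 9, 10, 11, 4]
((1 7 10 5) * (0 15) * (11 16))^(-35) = (0 15)(1 7 10 5)(11 16)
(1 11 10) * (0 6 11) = (0 6 11 10 1) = [6, 0, 2, 3, 4, 5, 11, 7, 8, 9, 1, 10]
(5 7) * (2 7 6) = (2 7 5 6) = [0, 1, 7, 3, 4, 6, 2, 5]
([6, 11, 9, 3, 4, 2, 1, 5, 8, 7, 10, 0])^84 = [0, 1, 2, 3, 4, 5, 6, 7, 8, 9, 10, 11]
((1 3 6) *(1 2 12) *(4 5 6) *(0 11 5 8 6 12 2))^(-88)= ((0 11 5 12 1 3 4 8 6))^(-88)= (0 5 1 4 6 11 12 3 8)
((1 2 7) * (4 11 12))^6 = (12)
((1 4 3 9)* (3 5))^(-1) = (1 9 3 5 4)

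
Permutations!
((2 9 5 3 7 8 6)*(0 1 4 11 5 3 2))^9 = ((0 1 4 11 5 2 9 3 7 8 6))^9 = (0 8 3 2 11 1 6 7 9 5 4)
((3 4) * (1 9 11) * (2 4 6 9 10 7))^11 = (1 7 4 6 11 10 2 3 9)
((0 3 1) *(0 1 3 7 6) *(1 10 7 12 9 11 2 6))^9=((0 12 9 11 2 6)(1 10 7))^9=(0 11)(2 12)(6 9)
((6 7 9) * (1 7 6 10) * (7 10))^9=(1 10)(7 9)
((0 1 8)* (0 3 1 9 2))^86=(0 2 9)(1 3 8)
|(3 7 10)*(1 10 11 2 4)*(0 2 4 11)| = |(0 2 11 4 1 10 3 7)| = 8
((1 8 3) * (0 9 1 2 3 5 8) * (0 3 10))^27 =((0 9 1 3 2 10)(5 8))^27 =(0 3)(1 10)(2 9)(5 8)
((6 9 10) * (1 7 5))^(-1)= (1 5 7)(6 10 9)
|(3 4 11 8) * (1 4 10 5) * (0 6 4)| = |(0 6 4 11 8 3 10 5 1)| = 9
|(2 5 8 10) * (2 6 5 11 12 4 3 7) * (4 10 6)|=21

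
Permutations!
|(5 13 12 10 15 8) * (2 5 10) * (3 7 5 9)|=21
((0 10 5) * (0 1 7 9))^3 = ((0 10 5 1 7 9))^3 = (0 1)(5 9)(7 10)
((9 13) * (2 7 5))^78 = ((2 7 5)(9 13))^78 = (13)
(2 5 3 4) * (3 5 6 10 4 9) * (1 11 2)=[0, 11, 6, 9, 1, 5, 10, 7, 8, 3, 4, 2]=(1 11 2 6 10 4)(3 9)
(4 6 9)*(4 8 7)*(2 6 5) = [0, 1, 6, 3, 5, 2, 9, 4, 7, 8] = (2 6 9 8 7 4 5)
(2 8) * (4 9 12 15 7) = (2 8)(4 9 12 15 7) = [0, 1, 8, 3, 9, 5, 6, 4, 2, 12, 10, 11, 15, 13, 14, 7]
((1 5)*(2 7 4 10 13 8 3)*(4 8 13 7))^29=((13)(1 5)(2 4 10 7 8 3))^29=(13)(1 5)(2 3 8 7 10 4)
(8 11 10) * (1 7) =(1 7)(8 11 10) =[0, 7, 2, 3, 4, 5, 6, 1, 11, 9, 8, 10]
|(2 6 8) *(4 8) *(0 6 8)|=|(0 6 4)(2 8)|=6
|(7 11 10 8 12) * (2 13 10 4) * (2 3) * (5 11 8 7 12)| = |(2 13 10 7 8 5 11 4 3)| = 9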